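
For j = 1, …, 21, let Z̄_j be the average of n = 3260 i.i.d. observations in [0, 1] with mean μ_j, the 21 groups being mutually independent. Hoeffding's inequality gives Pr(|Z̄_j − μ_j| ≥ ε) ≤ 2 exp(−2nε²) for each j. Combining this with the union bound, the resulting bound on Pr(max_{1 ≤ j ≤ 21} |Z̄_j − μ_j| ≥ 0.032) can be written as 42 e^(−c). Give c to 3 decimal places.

Union bound over the 21 events: Pr(max_{1 ≤ j ≤ 21} |Z̄_j − μ_j| ≥ 0.032) ≤ 21·2·exp(−2nε²) = 42 exp(−2·3260·0.032²).
So c = 2·3260·0.032² = 6.6765.

6.676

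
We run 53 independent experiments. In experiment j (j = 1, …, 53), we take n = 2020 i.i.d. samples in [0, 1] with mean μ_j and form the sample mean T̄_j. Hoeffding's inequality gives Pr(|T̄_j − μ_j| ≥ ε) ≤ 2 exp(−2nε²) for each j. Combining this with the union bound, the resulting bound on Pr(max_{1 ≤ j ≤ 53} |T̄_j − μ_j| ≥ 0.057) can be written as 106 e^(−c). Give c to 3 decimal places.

13.126

Union bound over the 53 events: Pr(max_{1 ≤ j ≤ 53} |T̄_j − μ_j| ≥ 0.057) ≤ 53·2·exp(−2nε²) = 106 exp(−2·2020·0.057²).
So c = 2·2020·0.057² = 13.1260.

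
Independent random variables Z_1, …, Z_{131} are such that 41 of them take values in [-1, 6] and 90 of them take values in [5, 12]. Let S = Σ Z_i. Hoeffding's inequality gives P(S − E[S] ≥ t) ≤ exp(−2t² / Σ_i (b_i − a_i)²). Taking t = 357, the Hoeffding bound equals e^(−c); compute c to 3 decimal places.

39.710

Σ(b_i − a_i)² = 41·7² + 90·7² = 6419.
c = 2t² / 6419 = 2·357² / 6419 = 39.7099.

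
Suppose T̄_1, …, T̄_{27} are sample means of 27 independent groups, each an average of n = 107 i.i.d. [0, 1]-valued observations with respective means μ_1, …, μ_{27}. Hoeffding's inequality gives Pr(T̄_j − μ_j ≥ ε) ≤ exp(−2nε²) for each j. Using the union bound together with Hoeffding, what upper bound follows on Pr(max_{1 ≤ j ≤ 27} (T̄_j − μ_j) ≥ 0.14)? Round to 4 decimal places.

0.4072

Per-experiment Hoeffding bound: exp(−2·107·0.14²) = exp(−4.19440) = 0.01508.
Union bound over 27 events: 27·0.01508 = 0.40715.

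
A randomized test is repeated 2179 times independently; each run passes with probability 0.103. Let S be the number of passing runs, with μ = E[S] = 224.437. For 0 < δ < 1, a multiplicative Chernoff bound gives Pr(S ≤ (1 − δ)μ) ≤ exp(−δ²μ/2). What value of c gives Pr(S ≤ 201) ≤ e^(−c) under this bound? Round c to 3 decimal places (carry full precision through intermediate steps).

1.224

Write 201 = (1 − δ)μ, so δ = 1 − 201/224.437 = 0.1044257…
Then the exponent is δ²μ/2 = (μ − 201)²/(2μ) = 1.223713.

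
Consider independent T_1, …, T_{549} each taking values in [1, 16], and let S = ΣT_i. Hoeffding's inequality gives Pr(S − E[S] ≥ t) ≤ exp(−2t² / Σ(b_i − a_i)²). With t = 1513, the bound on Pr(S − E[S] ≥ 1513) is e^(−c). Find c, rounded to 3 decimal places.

Σ(b_i − a_i)² = 549·(15)² = 123525.
c = 2t²/123525 = 2·1513²/123525 = 37.0641.

37.064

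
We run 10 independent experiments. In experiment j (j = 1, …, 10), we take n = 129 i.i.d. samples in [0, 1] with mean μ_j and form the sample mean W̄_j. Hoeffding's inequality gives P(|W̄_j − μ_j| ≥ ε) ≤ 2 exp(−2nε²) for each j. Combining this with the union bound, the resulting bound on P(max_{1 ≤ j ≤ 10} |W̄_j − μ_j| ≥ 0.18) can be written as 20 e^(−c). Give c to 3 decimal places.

8.359

Union bound over the 10 events: P(max_{1 ≤ j ≤ 10} |W̄_j − μ_j| ≥ 0.18) ≤ 10·2·exp(−2nε²) = 20 exp(−2·129·0.18²).
So c = 2·129·0.18² = 8.3592.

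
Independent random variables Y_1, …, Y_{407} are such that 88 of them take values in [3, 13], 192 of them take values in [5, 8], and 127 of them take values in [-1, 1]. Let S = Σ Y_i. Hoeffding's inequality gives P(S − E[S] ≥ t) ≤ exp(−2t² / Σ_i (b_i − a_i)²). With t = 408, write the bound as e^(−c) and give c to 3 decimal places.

Σ(b_i − a_i)² = 88·10² + 192·3² + 127·2² = 11036.
c = 2t² / 11036 = 2·408² / 11036 = 30.1675.

30.167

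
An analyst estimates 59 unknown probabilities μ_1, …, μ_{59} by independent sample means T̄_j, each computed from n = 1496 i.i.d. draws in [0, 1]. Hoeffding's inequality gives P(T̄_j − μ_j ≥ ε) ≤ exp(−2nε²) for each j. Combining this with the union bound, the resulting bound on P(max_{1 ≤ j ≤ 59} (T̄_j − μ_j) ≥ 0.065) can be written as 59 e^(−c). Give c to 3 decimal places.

12.641

Union bound over the 59 events: P(max_{1 ≤ j ≤ 59} (T̄_j − μ_j) ≥ 0.065) ≤ 59·exp(−2nε²) = 59 exp(−2·1496·0.065²).
So c = 2·1496·0.065² = 12.6412.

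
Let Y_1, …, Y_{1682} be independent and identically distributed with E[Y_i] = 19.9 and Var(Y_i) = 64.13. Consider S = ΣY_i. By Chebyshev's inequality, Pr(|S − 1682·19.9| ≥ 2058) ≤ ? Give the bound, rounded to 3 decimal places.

0.025

Var(S) = n·Var(Y_i) = 1682·64.13 = 107866.66.
Chebyshev: Pr(|S − 1682·19.9| ≥ 2058) ≤ Var(S)/2058² = 107866.66/4235364 = 0.0255.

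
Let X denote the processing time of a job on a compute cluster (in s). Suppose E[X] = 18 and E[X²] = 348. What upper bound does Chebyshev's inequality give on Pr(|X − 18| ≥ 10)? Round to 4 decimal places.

0.2400

Var(X) = E[X²] − (E[X])² = 348 − 324 = 24.
Chebyshev's inequality: Pr(|X − μ| ≥ t) ≤ Var(X)/t² = 24/100 = 0.2400.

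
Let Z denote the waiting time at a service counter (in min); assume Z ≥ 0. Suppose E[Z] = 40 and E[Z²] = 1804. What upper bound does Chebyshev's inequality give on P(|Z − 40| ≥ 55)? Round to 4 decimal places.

Var(Z) = E[Z²] − (E[Z])² = 1804 − 1600 = 204.
Chebyshev's inequality: P(|Z − μ| ≥ t) ≤ Var(Z)/t² = 204/3025 = 0.0674.

0.0674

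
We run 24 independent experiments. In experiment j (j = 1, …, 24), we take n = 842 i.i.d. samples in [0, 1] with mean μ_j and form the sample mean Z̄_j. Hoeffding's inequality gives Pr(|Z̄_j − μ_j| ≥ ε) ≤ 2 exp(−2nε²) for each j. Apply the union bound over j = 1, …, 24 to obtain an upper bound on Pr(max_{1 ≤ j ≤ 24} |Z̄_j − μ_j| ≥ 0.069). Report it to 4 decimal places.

Per-experiment Hoeffding bound: 2·exp(−2·842·0.069²) = 2·exp(−8.01752) = 0.00065927.
Union bound over 24 events: 24·0.00065927 = 0.01582.

0.0158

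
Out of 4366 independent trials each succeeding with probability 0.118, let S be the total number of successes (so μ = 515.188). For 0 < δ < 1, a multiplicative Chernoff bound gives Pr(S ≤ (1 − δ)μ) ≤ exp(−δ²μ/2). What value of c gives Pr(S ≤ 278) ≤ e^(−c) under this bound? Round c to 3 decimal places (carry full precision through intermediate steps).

54.600

Write 278 = (1 − δ)μ, so δ = 1 − 278/515.188 = 0.4603912…
Then the exponent is δ²μ/2 = (μ − 278)²/(2μ) = 54.599629.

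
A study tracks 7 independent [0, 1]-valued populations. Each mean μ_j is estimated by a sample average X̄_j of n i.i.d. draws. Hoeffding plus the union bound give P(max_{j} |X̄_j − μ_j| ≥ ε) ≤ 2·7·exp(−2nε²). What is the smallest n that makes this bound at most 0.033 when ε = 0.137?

162

Need 2·7·exp(−2nε²) ≤ 0.033, i.e. exp(−2nε²) ≤ 0.033/14.
So 2nε² ≥ ln(14/0.033) = 6.050305.
Hence n ≥ 6.050305/(2·0.137²) = 161.178.
The smallest integer n is 162.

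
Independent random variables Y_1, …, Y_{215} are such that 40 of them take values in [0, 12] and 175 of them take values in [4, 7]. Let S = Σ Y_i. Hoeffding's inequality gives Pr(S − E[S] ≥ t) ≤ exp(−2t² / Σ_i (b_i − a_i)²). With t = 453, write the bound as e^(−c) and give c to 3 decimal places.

55.953

Σ(b_i − a_i)² = 40·12² + 175·3² = 7335.
c = 2t² / 7335 = 2·453² / 7335 = 55.9534.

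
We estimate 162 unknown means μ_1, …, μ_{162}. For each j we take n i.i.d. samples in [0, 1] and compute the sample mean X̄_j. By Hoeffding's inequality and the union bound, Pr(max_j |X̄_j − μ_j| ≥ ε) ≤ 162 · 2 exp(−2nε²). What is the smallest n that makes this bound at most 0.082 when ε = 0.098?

432

Need 2·162·exp(−2nε²) ≤ 0.082, i.e. exp(−2nε²) ≤ 0.082/324.
So 2nε² ≥ ln(324/0.082) = 8.281780.
Hence n ≥ 8.281780/(2·0.098²) = 431.163.
The smallest integer n is 432.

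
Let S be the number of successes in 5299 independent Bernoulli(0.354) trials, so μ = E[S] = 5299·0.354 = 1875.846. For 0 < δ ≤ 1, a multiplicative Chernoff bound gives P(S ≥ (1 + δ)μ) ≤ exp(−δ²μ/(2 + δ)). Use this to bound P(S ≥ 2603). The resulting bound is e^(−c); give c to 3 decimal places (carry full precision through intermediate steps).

118.056

Write 2603 = (1 + δ)μ, so δ = 2603/1875.846 − 1 = 0.3876406…
Then the exponent is δ²μ/(2 + δ) = (2603 − μ)² / (μ·(2 + δ)) = 118.055620.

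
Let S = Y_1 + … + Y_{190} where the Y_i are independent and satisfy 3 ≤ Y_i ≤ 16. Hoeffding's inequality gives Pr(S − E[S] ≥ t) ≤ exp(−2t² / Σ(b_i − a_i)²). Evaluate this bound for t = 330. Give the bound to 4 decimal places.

Σ(b_i − a_i)² = 190·(13)² = 32110.
Exponent = 2·330²/32110 = 6.7829.
Bound = exp(−6.7829) = 0.00113.

0.0011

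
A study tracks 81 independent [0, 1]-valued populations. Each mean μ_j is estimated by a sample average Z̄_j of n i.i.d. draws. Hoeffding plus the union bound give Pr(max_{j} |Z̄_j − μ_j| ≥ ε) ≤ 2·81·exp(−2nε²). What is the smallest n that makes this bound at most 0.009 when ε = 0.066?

1125

Need 2·81·exp(−2nε²) ≤ 0.009, i.e. exp(−2nε²) ≤ 0.009/162.
So 2nε² ≥ ln(162/0.009) = 9.798127.
Hence n ≥ 9.798127/(2·0.066²) = 1124.670.
The smallest integer n is 1125.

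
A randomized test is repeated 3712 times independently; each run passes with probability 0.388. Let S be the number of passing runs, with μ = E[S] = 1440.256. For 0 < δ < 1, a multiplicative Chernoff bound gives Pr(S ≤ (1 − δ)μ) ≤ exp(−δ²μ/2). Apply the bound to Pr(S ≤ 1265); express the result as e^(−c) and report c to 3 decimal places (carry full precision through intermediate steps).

Write 1265 = (1 − δ)μ, so δ = 1 − 1265/1440.256 = 0.1216839…
Then the exponent is δ²μ/2 = (μ − 1265)²/(2μ) = 10.662919.

10.663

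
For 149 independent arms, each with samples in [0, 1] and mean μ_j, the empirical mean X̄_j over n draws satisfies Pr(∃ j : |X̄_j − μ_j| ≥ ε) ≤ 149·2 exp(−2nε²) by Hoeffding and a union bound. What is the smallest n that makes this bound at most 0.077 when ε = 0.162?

Need 2·149·exp(−2nε²) ≤ 0.077, i.e. exp(−2nε²) ≤ 0.077/298.
So 2nε² ≥ ln(298/0.077) = 8.261043.
Hence n ≥ 8.261043/(2·0.162²) = 157.389.
The smallest integer n is 158.

158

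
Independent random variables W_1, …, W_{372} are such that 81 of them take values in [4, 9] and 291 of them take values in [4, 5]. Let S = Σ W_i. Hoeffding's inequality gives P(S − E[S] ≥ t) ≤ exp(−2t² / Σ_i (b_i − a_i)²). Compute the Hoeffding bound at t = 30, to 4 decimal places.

Σ(b_i − a_i)² = 81·5² + 291·1² = 2316.
Exponent = 2·30² / 2316 = 0.77720.
Bound = exp(−0.77720) = 0.45969.

0.4597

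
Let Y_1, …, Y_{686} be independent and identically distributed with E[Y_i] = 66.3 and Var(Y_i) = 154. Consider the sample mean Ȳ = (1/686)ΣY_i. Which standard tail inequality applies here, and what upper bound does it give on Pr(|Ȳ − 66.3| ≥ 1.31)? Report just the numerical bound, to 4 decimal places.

0.1308

With mean and variance of each term known, Chebyshev's inequality bounds the deviation of the sum (or sample mean).
Var(Ȳ) = Var(Y_i)/n = 154/686 = 0.22449.
Chebyshev: Pr(|Ȳ − 66.3| ≥ 1.31) ≤ Var(Ȳ)/(1.31)² = 154/(686·1.31²) = 0.1308.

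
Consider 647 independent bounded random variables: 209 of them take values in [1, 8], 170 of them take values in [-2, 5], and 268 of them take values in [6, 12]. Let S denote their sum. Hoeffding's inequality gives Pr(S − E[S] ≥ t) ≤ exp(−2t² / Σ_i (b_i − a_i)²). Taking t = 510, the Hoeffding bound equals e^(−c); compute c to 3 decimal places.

Σ(b_i − a_i)² = 209·7² + 170·7² + 268·6² = 28219.
c = 2t² / 28219 = 2·510² / 28219 = 18.4344.

18.434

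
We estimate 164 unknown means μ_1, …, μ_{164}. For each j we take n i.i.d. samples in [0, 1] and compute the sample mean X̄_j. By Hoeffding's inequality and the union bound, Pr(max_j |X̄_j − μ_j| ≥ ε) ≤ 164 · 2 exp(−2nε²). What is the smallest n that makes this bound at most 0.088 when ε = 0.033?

3776

Need 2·164·exp(−2nε²) ≤ 0.088, i.e. exp(−2nε²) ≤ 0.088/328.
So 2nε² ≥ ln(328/0.088) = 8.223432.
Hence n ≥ 8.223432/(2·0.033²) = 3775.680.
The smallest integer n is 3776.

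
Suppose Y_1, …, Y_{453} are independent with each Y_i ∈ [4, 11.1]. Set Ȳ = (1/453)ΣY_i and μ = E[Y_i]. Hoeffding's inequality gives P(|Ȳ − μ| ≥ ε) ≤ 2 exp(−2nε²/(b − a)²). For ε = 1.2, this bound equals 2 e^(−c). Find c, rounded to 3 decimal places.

c = 2nε²/(b − a)² = 2·453·1.2² / 7.1² = 25.8806.

25.881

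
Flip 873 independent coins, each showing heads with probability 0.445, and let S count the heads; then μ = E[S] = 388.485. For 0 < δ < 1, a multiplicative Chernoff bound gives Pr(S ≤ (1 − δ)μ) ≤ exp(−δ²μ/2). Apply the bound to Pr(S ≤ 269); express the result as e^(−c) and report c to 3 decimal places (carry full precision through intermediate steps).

18.375

Write 269 = (1 − δ)μ, so δ = 1 − 269/388.485 = 0.3075666…
Then the exponent is δ²μ/2 = (μ − 269)²/(2μ) = 18.374796.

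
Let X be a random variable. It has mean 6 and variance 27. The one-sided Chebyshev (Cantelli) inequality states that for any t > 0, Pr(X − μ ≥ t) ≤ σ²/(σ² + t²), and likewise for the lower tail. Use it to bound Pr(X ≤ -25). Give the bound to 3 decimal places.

Here σ² = 27 and t = 31, so σ² + t² = 988.
Cantelli's bound: 27/988 = 0.0273.

0.027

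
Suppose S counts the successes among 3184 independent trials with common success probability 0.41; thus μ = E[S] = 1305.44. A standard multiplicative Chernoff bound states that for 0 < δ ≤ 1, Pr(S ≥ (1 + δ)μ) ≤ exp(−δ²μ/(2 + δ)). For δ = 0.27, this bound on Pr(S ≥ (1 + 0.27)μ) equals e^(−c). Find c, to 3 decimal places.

c = δ²μ/(2 + δ) = 0.27²·1305.44/(2 + 0.27) = 41.9236.

41.924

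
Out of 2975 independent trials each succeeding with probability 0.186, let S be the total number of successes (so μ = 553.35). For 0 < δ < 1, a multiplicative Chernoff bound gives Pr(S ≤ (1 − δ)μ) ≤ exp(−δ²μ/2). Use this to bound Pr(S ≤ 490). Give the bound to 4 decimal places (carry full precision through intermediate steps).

0.0266

Write 490 = (1 − δ)μ, so δ = 1 − 490/553.35 = 0.1144845…
Then the exponent is δ²μ/2 = (μ − 490)²/(2μ) = 3.626297.
Bound = exp(−3.626297) = 0.02661.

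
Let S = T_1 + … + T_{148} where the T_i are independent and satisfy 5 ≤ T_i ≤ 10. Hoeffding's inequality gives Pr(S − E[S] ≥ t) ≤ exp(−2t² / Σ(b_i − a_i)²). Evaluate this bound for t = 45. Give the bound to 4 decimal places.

Σ(b_i − a_i)² = 148·(5)² = 3700.
Exponent = 2·45²/3700 = 1.0946.
Bound = exp(−1.0946) = 0.33468.

0.3347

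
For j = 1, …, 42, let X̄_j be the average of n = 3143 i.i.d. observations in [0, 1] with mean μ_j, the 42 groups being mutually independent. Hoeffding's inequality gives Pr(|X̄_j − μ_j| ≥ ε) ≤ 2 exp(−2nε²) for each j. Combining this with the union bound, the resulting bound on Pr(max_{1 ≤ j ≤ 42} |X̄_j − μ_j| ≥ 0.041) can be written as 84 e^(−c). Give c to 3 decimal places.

Union bound over the 42 events: Pr(max_{1 ≤ j ≤ 42} |X̄_j − μ_j| ≥ 0.041) ≤ 42·2·exp(−2nε²) = 84 exp(−2·3143·0.041²).
So c = 2·3143·0.041² = 10.5668.

10.567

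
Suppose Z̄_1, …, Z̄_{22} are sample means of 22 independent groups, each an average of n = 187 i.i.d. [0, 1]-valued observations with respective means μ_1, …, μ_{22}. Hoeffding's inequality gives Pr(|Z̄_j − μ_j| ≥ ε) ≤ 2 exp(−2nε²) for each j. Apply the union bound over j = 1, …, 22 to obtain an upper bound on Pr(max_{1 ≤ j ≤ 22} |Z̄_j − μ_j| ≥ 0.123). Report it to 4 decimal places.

Per-experiment Hoeffding bound: 2·exp(−2·187·0.123²) = 2·exp(−5.65825) = 0.0069773.
Union bound over 22 events: 22·0.0069773 = 0.15350.

0.1535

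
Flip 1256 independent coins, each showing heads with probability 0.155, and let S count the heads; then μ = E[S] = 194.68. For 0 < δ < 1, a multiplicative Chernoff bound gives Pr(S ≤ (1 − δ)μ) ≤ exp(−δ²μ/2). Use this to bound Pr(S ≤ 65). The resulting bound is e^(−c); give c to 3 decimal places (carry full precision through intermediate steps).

43.191

Write 65 = (1 − δ)μ, so δ = 1 − 65/194.68 = 0.6661188…
Then the exponent is δ²μ/2 = (μ − 65)²/(2μ) = 43.191140.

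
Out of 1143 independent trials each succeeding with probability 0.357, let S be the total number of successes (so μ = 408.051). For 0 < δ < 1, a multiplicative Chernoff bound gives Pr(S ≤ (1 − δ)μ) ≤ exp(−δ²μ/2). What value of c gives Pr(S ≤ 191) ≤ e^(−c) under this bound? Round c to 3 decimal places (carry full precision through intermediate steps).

Write 191 = (1 − δ)μ, so δ = 1 − 191/408.051 = 0.5319213…
Then the exponent is δ²μ/2 = (μ − 191)²/(2μ) = 57.727020.

57.727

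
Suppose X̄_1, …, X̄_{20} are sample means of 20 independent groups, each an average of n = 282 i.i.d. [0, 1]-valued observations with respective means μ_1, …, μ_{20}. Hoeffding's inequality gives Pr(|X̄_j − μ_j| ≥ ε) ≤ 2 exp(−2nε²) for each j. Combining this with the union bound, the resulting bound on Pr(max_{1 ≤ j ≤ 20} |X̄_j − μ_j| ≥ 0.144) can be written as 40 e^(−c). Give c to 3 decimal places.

11.695

Union bound over the 20 events: Pr(max_{1 ≤ j ≤ 20} |X̄_j − μ_j| ≥ 0.144) ≤ 20·2·exp(−2nε²) = 40 exp(−2·282·0.144²).
So c = 2·282·0.144² = 11.6951.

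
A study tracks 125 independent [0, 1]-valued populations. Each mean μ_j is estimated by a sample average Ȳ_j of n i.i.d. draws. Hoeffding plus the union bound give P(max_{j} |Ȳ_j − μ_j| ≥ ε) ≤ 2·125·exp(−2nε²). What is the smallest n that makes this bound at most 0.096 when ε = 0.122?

Need 2·125·exp(−2nε²) ≤ 0.096, i.e. exp(−2nε²) ≤ 0.096/250.
So 2nε² ≥ ln(250/0.096) = 7.864868.
Hence n ≥ 7.864868/(2·0.122²) = 264.205.
The smallest integer n is 265.

265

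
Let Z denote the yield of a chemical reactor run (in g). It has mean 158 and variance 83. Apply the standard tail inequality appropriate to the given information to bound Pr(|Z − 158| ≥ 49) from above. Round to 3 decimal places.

0.035

Mean and variance are known, so Chebyshev's inequality applies.
Chebyshev: Pr(|Z − μ| ≥ t) ≤ Var(Z)/t².
Bound = 83 / 2401 = 0.0346.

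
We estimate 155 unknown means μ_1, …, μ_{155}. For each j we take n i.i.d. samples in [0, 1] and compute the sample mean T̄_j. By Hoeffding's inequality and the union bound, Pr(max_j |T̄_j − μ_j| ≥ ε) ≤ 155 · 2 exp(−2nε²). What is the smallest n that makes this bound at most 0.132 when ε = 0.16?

Need 2·155·exp(−2nε²) ≤ 0.132, i.e. exp(−2nε²) ≤ 0.132/310.
So 2nε² ≥ ln(310/0.132) = 7.761526.
Hence n ≥ 7.761526/(2·0.16²) = 151.592.
The smallest integer n is 152.

152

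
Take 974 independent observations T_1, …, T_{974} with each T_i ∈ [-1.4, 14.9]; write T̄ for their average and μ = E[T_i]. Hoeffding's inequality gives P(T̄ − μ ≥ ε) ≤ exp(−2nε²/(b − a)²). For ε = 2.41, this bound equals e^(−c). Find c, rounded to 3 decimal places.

c = 2nε²/(b − a)² = 2·974·2.41² / 16.3² = 42.5841.

42.584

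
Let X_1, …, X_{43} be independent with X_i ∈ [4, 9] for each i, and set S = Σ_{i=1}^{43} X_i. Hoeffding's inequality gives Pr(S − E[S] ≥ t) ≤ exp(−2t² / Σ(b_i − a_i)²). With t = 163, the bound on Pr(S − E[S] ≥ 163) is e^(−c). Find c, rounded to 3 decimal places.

Σ(b_i − a_i)² = 43·(5)² = 1075.
c = 2t²/1075 = 2·163²/1075 = 49.4307.

49.431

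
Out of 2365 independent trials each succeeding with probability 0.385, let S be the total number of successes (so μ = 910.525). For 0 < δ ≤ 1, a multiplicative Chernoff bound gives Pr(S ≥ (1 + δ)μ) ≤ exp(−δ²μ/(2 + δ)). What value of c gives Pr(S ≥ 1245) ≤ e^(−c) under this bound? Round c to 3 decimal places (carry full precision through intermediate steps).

Write 1245 = (1 + δ)μ, so δ = 1245/910.525 − 1 = 0.367343…
Then the exponent is δ²μ/(2 + δ) = (1245 − μ)² / (μ·(2 + δ)) = 51.900825.

51.901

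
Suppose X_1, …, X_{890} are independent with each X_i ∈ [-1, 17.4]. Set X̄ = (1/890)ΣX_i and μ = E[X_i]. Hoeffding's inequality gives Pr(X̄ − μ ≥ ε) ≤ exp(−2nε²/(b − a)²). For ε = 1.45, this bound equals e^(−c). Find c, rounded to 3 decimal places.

c = 2nε²/(b − a)² = 2·890·1.45² / 18.4² = 11.0540.

11.054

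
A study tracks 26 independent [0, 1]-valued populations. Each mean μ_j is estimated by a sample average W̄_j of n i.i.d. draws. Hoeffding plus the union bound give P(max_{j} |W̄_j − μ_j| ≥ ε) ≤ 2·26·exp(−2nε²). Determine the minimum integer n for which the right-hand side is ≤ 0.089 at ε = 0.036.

Need 2·26·exp(−2nε²) ≤ 0.089, i.e. exp(−2nε²) ≤ 0.089/52.
So 2nε² ≥ ln(52/0.089) = 6.370363.
Hence n ≥ 6.370363/(2·0.036²) = 2457.702.
The smallest integer n is 2458.

2458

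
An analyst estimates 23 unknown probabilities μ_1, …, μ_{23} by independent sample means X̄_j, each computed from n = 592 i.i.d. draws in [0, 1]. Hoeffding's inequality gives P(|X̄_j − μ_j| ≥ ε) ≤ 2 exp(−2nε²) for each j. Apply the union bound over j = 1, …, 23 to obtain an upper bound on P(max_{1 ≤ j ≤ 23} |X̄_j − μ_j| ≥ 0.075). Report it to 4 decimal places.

Per-experiment Hoeffding bound: 2·exp(−2·592·0.075²) = 2·exp(−6.66000) = 0.0025623.
Union bound over 23 events: 23·0.0025623 = 0.05893.

0.0589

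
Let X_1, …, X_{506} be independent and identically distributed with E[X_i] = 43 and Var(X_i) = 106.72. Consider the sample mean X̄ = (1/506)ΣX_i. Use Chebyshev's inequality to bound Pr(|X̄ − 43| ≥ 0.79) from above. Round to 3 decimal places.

0.338

Var(X̄) = Var(X_i)/n = 106.72/506 = 0.21091.
Chebyshev: Pr(|X̄ − 43| ≥ 0.79) ≤ Var(X̄)/(0.79)² = 106.72/(506·0.79²) = 0.3379.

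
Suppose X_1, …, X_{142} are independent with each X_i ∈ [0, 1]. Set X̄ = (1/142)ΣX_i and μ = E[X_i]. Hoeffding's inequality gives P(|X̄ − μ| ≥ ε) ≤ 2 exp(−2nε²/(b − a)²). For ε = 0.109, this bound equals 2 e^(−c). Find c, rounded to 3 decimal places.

3.374

c = 2nε²/(b − a)² = 2·142·0.109² / 1² = 3.3742.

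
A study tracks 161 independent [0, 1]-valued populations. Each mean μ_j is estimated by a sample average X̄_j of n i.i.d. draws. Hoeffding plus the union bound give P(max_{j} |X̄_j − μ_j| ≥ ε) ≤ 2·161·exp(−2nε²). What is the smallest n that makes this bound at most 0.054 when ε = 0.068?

Need 2·161·exp(−2nε²) ≤ 0.054, i.e. exp(−2nε²) ≤ 0.054/322.
So 2nε² ≥ ln(322/0.054) = 8.693323.
Hence n ≥ 8.693323/(2·0.068²) = 940.022.
The smallest integer n is 941.

941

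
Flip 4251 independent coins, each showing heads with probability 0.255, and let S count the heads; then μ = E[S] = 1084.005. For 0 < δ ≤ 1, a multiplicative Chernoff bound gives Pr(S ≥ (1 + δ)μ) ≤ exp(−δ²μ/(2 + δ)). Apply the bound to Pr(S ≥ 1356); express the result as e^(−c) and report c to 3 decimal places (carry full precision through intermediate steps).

30.320

Write 1356 = (1 + δ)μ, so δ = 1356/1084.005 − 1 = 0.2509167…
Then the exponent is δ²μ/(2 + δ) = (1356 − μ)² / (μ·(2 + δ)) = 30.320135.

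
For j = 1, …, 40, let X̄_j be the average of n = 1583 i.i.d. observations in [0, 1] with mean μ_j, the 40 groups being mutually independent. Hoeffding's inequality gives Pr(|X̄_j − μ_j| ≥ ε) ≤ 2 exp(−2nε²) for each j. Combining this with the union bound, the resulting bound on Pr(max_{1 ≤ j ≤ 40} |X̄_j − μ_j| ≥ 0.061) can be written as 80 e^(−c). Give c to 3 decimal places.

11.781

Union bound over the 40 events: Pr(max_{1 ≤ j ≤ 40} |X̄_j − μ_j| ≥ 0.061) ≤ 40·2·exp(−2nε²) = 80 exp(−2·1583·0.061²).
So c = 2·1583·0.061² = 11.7807.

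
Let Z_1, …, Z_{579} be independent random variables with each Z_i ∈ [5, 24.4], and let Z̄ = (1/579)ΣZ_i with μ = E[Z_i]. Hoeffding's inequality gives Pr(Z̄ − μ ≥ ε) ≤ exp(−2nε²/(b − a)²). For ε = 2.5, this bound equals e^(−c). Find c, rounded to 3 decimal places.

c = 2nε²/(b − a)² = 2·579·2.5² / 19.4² = 19.2303.

19.230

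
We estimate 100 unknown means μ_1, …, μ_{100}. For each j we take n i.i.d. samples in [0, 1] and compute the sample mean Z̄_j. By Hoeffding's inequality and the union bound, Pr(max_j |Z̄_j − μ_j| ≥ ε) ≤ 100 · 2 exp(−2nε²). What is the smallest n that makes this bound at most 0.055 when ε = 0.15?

Need 2·100·exp(−2nε²) ≤ 0.055, i.e. exp(−2nε²) ≤ 0.055/200.
So 2nε² ≥ ln(200/0.055) = 8.198739.
Hence n ≥ 8.198739/(2·0.15²) = 182.194.
The smallest integer n is 183.

183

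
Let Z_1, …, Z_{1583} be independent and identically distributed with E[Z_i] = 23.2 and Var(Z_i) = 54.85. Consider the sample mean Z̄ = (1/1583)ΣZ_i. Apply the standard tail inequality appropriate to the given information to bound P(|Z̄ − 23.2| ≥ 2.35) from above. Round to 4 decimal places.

0.0063

With mean and variance of each term known, Chebyshev's inequality bounds the deviation of the sum (or sample mean).
Var(Z̄) = Var(Z_i)/n = 54.85/1583 = 0.034649.
Chebyshev: P(|Z̄ − 23.2| ≥ 2.35) ≤ Var(Z̄)/(2.35)² = 54.85/(1583·2.35²) = 0.0063.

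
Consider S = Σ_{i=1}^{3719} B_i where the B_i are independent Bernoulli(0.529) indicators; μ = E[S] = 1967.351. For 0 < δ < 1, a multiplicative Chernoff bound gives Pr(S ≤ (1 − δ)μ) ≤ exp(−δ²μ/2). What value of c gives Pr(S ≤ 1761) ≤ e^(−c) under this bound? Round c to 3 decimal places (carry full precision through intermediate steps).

10.822

Write 1761 = (1 − δ)μ, so δ = 1 − 1761/1967.351 = 0.1048877…
Then the exponent is δ²μ/2 = (μ − 1761)²/(2μ) = 10.821845.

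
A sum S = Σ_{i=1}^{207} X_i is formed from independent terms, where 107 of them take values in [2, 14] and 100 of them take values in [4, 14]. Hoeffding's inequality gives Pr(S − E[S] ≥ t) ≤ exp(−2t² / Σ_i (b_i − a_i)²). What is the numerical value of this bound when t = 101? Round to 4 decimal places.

Σ(b_i − a_i)² = 107·12² + 100·10² = 25408.
Exponent = 2·101² / 25408 = 0.80298.
Bound = exp(−0.80298) = 0.44799.

0.4480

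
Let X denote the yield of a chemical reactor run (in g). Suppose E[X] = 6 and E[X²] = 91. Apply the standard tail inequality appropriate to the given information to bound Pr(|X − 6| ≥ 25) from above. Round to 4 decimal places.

0.0880

The first two moments determine the variance, so Chebyshev's inequality is the sharpest standard bound available.
Var(X) = E[X²] − (E[X])² = 91 − 36 = 55.
Chebyshev's inequality: Pr(|X − μ| ≥ t) ≤ Var(X)/t² = 55/625 = 0.0880.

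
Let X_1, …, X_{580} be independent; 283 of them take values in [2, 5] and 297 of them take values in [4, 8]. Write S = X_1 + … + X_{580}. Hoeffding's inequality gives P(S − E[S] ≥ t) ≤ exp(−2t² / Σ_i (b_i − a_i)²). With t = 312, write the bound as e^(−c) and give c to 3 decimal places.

26.673

Σ(b_i − a_i)² = 283·3² + 297·4² = 7299.
c = 2t² / 7299 = 2·312² / 7299 = 26.6732.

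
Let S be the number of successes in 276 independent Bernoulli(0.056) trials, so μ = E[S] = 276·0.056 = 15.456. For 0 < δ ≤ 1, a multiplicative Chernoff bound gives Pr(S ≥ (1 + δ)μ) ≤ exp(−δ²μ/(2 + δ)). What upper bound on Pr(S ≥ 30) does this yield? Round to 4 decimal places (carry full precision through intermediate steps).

Write 30 = (1 + δ)μ, so δ = 30/15.456 − 1 = 0.9409938…
Then the exponent is δ²μ/(2 + δ) = (30 − μ)² / (μ·(2 + δ)) = 4.653466.
Bound = exp(−4.653466) = 0.00953.

0.0095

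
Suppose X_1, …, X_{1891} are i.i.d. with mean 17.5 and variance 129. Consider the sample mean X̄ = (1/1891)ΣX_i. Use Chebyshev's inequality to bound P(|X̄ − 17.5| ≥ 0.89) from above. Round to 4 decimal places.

0.0861

Var(X̄) = Var(X_i)/n = 129/1891 = 0.068218.
Chebyshev: P(|X̄ − 17.5| ≥ 0.89) ≤ Var(X̄)/(0.89)² = 129/(1891·0.89²) = 0.0861.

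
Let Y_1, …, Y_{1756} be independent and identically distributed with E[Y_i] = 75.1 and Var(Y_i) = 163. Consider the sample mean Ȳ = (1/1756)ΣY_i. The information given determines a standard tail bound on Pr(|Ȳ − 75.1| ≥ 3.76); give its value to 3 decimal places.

0.007

With mean and variance of each term known, Chebyshev's inequality bounds the deviation of the sum (or sample mean).
Var(Ȳ) = Var(Y_i)/n = 163/1756 = 0.092825.
Chebyshev: Pr(|Ȳ − 75.1| ≥ 3.76) ≤ Var(Ȳ)/(3.76)² = 163/(1756·3.76²) = 0.0066.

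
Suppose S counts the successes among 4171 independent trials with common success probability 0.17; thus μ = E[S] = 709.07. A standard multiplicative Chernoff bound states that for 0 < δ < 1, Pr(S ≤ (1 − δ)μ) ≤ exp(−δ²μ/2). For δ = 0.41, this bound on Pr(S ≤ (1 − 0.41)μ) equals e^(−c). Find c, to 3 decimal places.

59.597

c = δ²μ/2 = 0.41²·709.07/2 = 59.5973.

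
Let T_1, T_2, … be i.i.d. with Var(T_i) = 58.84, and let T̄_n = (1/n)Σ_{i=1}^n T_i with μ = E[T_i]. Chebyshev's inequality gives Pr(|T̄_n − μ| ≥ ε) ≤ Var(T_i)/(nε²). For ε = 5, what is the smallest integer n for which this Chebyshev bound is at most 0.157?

Require 58.84/(n·5²) ≤ 0.157, i.e. n ≥ 58.84/(0.157·5²) = 14.991.
The smallest integer n is 15.

15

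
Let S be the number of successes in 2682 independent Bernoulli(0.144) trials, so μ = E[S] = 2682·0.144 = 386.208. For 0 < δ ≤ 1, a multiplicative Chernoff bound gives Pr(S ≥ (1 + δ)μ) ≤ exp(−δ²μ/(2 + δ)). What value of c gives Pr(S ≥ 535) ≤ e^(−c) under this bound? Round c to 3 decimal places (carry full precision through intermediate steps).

Write 535 = (1 + δ)μ, so δ = 535/386.208 − 1 = 0.3852639…
Then the exponent is δ²μ/(2 + δ) = (535 − μ)² / (μ·(2 + δ)) = 24.032639.

24.033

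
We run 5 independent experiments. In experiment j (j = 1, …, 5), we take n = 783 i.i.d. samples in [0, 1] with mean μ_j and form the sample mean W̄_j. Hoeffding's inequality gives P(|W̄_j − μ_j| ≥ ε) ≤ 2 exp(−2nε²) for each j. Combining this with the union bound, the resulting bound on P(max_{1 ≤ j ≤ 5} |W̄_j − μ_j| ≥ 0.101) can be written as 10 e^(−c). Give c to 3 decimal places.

Union bound over the 5 events: P(max_{1 ≤ j ≤ 5} |W̄_j − μ_j| ≥ 0.101) ≤ 5·2·exp(−2nε²) = 10 exp(−2·783·0.101²).
So c = 2·783·0.101² = 15.9748.

15.975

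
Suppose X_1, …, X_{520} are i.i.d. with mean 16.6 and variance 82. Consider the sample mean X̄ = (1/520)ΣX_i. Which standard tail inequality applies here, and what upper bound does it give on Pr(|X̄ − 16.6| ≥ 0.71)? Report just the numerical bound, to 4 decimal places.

0.3128

With mean and variance of each term known, Chebyshev's inequality bounds the deviation of the sum (or sample mean).
Var(X̄) = Var(X_i)/n = 82/520 = 0.15769.
Chebyshev: Pr(|X̄ − 16.6| ≥ 0.71) ≤ Var(X̄)/(0.71)² = 82/(520·0.71²) = 0.3128.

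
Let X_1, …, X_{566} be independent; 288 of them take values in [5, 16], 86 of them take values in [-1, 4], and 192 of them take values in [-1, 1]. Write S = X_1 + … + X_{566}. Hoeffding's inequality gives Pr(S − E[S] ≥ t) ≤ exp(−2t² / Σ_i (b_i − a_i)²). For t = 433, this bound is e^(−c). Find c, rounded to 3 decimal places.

9.929

Σ(b_i − a_i)² = 288·11² + 86·5² + 192·2² = 37766.
c = 2t² / 37766 = 2·433² / 37766 = 9.9290.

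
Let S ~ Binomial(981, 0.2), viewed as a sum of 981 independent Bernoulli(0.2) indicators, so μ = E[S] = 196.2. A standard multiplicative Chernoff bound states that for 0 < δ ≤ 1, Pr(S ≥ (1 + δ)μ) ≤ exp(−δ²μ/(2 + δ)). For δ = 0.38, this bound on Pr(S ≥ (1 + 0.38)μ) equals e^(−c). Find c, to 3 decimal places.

11.904

c = δ²μ/(2 + δ) = 0.38²·196.2/(2 + 0.38) = 11.9039.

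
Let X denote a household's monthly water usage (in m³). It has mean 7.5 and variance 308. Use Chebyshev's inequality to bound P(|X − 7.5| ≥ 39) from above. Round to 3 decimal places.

0.202

Chebyshev: P(|X − μ| ≥ t) ≤ Var(X)/t².
Bound = 308 / 1521 = 0.2025.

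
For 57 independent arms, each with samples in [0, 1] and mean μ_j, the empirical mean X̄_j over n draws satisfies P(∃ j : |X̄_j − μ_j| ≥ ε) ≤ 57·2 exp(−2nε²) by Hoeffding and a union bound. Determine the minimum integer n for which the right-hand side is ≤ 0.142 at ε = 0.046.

1581

Need 2·57·exp(−2nε²) ≤ 0.142, i.e. exp(−2nε²) ≤ 0.142/114.
So 2nε² ≥ ln(114/0.142) = 6.688127.
Hence n ≥ 6.688127/(2·0.046²) = 1580.370.
The smallest integer n is 1581.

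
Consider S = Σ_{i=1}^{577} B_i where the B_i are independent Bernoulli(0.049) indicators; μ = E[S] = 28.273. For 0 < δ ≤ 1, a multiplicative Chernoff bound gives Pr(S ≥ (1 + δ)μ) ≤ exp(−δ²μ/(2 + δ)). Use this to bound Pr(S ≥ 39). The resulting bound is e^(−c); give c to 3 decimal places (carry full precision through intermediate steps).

1.710

Write 39 = (1 + δ)μ, so δ = 39/28.273 − 1 = 0.3794079…
Then the exponent is δ²μ/(2 + δ) = (39 − μ)² / (μ·(2 + δ)) = 1.710471.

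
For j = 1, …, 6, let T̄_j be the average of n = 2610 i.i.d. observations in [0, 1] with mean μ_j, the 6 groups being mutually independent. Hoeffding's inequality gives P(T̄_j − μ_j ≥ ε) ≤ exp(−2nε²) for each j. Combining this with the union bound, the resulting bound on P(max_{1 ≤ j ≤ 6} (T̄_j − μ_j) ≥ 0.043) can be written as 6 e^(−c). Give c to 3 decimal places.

Union bound over the 6 events: P(max_{1 ≤ j ≤ 6} (T̄_j − μ_j) ≥ 0.043) ≤ 6·exp(−2nε²) = 6 exp(−2·2610·0.043²).
So c = 2·2610·0.043² = 9.6518.

9.652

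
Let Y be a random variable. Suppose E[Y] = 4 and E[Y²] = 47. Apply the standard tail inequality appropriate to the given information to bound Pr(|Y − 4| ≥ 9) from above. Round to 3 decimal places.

0.383

The first two moments determine the variance, so Chebyshev's inequality is the sharpest standard bound available.
Var(Y) = E[Y²] − (E[Y])² = 47 − 16 = 31.
Chebyshev's inequality: Pr(|Y − μ| ≥ t) ≤ Var(Y)/t² = 31/81 = 0.3827.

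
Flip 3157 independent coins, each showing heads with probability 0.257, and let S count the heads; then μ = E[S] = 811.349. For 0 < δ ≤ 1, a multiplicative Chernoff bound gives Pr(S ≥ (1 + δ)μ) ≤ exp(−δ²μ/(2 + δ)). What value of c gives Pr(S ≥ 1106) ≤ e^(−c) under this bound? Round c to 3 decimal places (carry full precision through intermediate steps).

Write 1106 = (1 + δ)μ, so δ = 1106/811.349 − 1 = 0.3631618…
Then the exponent is δ²μ/(2 + δ) = (1106 − μ)² / (μ·(2 + δ)) = 45.280860.

45.281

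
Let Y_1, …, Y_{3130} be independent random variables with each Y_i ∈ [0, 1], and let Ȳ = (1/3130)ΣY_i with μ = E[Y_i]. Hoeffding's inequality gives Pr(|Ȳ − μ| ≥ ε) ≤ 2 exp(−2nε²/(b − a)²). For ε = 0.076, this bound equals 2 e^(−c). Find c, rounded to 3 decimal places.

36.158

c = 2nε²/(b − a)² = 2·3130·0.076² / 1² = 36.1578.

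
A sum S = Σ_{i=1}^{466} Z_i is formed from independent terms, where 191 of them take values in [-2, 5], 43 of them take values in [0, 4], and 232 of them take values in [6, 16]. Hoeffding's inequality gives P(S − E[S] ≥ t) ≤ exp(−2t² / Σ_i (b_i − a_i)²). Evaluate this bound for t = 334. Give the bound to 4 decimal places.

Σ(b_i − a_i)² = 191·7² + 43·4² + 232·10² = 33247.
Exponent = 2·334² / 33247 = 6.71074.
Bound = exp(−6.71074) = 0.00122.

0.0012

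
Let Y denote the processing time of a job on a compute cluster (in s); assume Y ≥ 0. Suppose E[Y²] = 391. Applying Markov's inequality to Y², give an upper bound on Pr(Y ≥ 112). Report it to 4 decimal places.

0.0312

Since Y ≥ 0, the event {Y ≥ 112} is the same as {Y² ≥ 12544}.
Markov's inequality applied to Y² gives Pr(Y² ≥ 12544) ≤ E[Y²]/12544 = 391/12544 = 0.0312.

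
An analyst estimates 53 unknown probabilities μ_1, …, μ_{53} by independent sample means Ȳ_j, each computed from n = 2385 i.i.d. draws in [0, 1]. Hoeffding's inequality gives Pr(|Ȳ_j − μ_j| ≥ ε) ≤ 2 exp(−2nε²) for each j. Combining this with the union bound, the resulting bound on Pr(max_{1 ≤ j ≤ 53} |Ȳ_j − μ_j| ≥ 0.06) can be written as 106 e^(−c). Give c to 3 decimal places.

17.172

Union bound over the 53 events: Pr(max_{1 ≤ j ≤ 53} |Ȳ_j − μ_j| ≥ 0.06) ≤ 53·2·exp(−2nε²) = 106 exp(−2·2385·0.06²).
So c = 2·2385·0.06² = 17.1720.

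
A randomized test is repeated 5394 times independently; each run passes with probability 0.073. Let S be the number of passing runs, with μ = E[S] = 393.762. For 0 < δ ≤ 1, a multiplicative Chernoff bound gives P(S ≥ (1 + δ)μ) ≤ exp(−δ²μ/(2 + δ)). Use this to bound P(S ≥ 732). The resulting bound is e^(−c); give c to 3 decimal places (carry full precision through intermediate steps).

101.624

Write 732 = (1 + δ)μ, so δ = 732/393.762 − 1 = 0.858991…
Then the exponent is δ²μ/(2 + δ) = (732 − μ)² / (μ·(2 + δ)) = 101.624451.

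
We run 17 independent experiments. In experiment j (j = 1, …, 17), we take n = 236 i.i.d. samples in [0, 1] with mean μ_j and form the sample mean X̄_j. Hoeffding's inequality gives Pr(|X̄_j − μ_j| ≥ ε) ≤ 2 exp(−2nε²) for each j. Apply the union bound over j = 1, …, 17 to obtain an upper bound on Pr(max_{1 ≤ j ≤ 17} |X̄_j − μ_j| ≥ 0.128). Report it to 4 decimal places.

Per-experiment Hoeffding bound: 2·exp(−2·236·0.128²) = 2·exp(−7.73325) = 0.00087604.
Union bound over 17 events: 17·0.00087604 = 0.01489.

0.0149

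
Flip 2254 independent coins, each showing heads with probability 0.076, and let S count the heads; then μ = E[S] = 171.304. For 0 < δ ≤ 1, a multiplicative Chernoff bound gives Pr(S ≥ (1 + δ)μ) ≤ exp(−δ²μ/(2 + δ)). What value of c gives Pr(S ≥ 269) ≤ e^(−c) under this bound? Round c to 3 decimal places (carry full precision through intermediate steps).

Write 269 = (1 + δ)μ, so δ = 269/171.304 − 1 = 0.5703078…
Then the exponent is δ²μ/(2 + δ) = (269 − μ)² / (μ·(2 + δ)) = 21.677088.

21.677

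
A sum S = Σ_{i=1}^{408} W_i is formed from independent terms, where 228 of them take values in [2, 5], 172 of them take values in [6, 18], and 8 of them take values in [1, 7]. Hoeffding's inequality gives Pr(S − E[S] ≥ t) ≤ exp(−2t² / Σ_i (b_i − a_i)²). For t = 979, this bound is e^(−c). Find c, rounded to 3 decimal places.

70.713

Σ(b_i − a_i)² = 228·3² + 172·12² + 8·6² = 27108.
c = 2t² / 27108 = 2·979² / 27108 = 70.7128.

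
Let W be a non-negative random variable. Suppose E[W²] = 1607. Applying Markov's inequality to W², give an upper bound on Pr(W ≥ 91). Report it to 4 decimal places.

0.1941

Since W ≥ 0, the event {W ≥ 91} is the same as {W² ≥ 8281}.
Markov's inequality applied to W² gives Pr(W² ≥ 8281) ≤ E[W²]/8281 = 1607/8281 = 0.1941.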